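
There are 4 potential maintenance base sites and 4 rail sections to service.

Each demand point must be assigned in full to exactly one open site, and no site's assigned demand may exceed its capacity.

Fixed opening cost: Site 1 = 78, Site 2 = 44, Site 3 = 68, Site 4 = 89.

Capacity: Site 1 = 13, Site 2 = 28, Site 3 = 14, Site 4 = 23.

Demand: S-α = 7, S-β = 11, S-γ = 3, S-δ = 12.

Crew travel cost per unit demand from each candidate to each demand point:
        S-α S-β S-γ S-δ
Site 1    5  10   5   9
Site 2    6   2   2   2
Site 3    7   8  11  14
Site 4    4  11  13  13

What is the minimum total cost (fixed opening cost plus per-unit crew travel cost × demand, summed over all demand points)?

Open {Site 1, Site 2}; cheapest assignment that respects the capacities:
  Site 1 (cap 13, load 7): S-α — cost 7×5 = 35
  Site 2 (cap 28, load 26): S-β, S-γ, S-δ — cost 11×2 + 3×2 + 12×2 = 52
  Shipping 87, fixed 122 → total 209.
  Any other capacity-feasible assignment to {Site 1, Site 2} ships for at least 87.
Compare {Site 2, Site 3}: its best feasible assignment gives total 213.
Compare {Site 2, Site 4}: its best feasible assignment gives total 213.
Every other set of open sites that can feasibly serve all demand totals ≥ 213 even under its best assignment. Minimum: 209.

209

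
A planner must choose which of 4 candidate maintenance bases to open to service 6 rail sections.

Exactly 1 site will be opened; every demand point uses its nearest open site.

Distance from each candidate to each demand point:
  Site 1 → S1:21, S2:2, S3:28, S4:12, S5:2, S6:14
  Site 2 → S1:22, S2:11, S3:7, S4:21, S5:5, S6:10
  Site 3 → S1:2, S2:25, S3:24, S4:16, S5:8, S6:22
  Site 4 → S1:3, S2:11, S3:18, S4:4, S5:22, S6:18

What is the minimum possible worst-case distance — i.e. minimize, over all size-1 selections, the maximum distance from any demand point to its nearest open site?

Open {Site 2}.
  Farthest demand point is S1 at distance 22 (to Site 2); all others are ≤ 22.
With {Site 4} the worst case is 22.
With {Site 3} the worst case is 25.
No size-1 selection achieves below 22.

22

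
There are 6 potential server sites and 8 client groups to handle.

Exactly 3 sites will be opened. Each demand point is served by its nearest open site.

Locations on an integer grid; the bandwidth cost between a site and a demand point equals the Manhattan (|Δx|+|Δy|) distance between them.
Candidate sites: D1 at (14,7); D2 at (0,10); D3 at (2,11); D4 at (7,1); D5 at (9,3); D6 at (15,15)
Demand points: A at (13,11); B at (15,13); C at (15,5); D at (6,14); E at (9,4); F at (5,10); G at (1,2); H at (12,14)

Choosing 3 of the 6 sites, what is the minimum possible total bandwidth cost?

Open {D3, D5, D6}.
  A→D6 6, B→D6 2, C→D5 8, D→D3 7, E→D5 1, F→D3 4, G→D5 9, H→D6 4  ⇒ total 41.
Compare {D1, D3, D6}: total 43.
Compare {D1, D3, D5}: total 45.
No size-3 selection does better; minimum is 41.

41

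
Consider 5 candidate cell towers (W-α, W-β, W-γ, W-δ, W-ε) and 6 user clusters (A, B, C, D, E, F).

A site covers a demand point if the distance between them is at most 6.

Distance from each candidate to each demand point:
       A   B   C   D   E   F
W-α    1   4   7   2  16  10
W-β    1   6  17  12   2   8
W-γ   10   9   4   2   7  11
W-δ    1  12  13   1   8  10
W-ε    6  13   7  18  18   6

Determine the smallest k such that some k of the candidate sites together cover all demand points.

3

Coverage sets (demand points within 6 of each site):
  W-α: {A, B, D}
  W-β: {A, B, E}
  W-γ: {C, D}
  W-δ: {A, D}
  W-ε: {A, F}
No 2 sites suffice: every size-2 union leaves at least one demand point uncovered.
But {W-β, W-γ, W-ε} covers everything, so the minimum is 3.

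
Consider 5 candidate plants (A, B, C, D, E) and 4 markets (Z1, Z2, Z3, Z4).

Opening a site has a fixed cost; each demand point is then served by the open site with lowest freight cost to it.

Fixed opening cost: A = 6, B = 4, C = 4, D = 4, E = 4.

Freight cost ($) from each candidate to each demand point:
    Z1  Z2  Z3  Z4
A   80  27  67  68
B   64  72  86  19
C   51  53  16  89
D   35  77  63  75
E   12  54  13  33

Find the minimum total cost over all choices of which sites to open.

Open {A, B, E}: assign each demand point to its cheapest open site.
  Z1→E 12, Z2→A 27, Z3→E 13, Z4→B 19
  freight cost 71, fixed 14 → total 85.
Compare {A, B, C, E}: freight cost 71 + fixed 18 = 89.
Compare {A, B, D, E}: freight cost 71 + fixed 18 = 89.
Compare {A, B, C, D, E}: freight cost 71 + fixed 22 = 93.
All other subsets cost ≥ 89. Minimum total cost: 85.

85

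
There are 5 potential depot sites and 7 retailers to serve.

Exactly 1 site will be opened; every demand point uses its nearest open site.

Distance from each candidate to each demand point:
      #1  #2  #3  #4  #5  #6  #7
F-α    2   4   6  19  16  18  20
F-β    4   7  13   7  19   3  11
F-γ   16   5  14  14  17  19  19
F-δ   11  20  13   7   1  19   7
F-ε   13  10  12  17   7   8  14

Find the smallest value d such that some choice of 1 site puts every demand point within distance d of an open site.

17

Open {F-ε}.
  Farthest demand point is #4 at distance 17 (to F-ε); all others are ≤ 17.
With {F-β} the worst case is 19.
With {F-γ} the worst case is 19.
No size-1 selection achieves below 17.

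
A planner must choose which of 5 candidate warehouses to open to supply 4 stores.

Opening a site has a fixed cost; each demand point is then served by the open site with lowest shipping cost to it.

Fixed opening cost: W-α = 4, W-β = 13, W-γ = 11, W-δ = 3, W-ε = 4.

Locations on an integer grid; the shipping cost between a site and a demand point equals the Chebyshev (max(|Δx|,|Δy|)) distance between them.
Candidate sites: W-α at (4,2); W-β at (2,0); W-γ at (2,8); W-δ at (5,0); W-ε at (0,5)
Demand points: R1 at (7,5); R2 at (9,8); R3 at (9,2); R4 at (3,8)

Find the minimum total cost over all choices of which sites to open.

24

Open {W-α}: assign each demand point to its cheapest open site.
  R1→W-α 3, R2→W-α 6, R3→W-α 5, R4→W-α 6
  shipping cost 20, fixed 4 → total 24.
Compare {W-α, W-ε}: shipping cost 17 + fixed 8 = 25.
Compare {W-α, W-δ}: shipping cost 19 + fixed 7 = 26.
Compare {W-δ, W-ε}: shipping cost 20 + fixed 7 = 27.
All other subsets cost ≥ 25. Minimum total cost: 24.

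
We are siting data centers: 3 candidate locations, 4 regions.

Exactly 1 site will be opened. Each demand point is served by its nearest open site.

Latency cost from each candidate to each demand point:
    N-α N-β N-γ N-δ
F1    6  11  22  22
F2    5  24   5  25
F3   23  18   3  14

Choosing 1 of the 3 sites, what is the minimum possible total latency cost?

58

Open {F3}.
  N-α→F3 23, N-β→F3 18, N-γ→F3 3, N-δ→F3 14  ⇒ total 58.
Compare {F2}: total 59.
Compare {F1}: total 61.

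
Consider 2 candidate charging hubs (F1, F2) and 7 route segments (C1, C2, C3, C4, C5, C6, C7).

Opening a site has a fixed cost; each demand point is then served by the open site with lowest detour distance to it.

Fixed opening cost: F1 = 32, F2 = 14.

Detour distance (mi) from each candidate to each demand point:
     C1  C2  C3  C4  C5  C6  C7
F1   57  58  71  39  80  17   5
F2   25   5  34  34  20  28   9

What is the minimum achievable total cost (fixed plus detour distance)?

Open {F2}: assign each demand point to its cheapest open site.
  C1→F2 25, C2→F2 5, C3→F2 34, C4→F2 34, C5→F2 20, C6→F2 28, C7→F2 9
  detour distance 155, fixed 14 → total 169.
Compare {F1, F2}: detour distance 140 + fixed 46 = 186.
Compare {F1}: detour distance 327 + fixed 32 = 359.

169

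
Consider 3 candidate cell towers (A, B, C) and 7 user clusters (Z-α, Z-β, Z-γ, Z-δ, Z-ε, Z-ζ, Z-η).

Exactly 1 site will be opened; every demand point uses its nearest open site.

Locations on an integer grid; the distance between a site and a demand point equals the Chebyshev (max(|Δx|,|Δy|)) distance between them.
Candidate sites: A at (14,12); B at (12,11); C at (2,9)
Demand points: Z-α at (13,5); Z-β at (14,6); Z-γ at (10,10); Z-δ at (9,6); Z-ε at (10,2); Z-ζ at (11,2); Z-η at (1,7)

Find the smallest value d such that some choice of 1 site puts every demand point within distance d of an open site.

Open {B}.
  Farthest demand point is Z-η at distance 11 (to B); all others are ≤ 11.
With {C} the worst case is 12.
With {A} the worst case is 13.
No size-1 selection achieves below 11.

11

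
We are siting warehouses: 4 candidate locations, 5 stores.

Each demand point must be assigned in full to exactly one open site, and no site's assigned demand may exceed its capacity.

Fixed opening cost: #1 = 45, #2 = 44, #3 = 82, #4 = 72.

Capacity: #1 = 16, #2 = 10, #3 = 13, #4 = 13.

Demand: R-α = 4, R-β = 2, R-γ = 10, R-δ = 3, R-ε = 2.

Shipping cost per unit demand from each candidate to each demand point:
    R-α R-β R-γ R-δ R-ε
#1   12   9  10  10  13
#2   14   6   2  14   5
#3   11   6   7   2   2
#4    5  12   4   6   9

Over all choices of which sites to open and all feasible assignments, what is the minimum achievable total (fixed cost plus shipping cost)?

Open {#2, #3}; cheapest assignment that respects the capacities:
  #2 (cap 10, load 10): R-γ — cost 10×2 = 20
  #3 (cap 13, load 11): R-α, R-β, R-δ, R-ε — cost 4×11 + 2×6 + 3×2 + 2×2 = 66
  Shipping 86, fixed 126 → total 212.
  Any other capacity-feasible assignment to {#2, #3} ships for at least 86.
Compare {#2, #4}: its best feasible assignment gives total 216.
Compare {#1, #2}: its best feasible assignment gives total 231.
Every other set of open sites that can feasibly serve all demand totals ≥ 216 even under its best assignment. Minimum: 212.

212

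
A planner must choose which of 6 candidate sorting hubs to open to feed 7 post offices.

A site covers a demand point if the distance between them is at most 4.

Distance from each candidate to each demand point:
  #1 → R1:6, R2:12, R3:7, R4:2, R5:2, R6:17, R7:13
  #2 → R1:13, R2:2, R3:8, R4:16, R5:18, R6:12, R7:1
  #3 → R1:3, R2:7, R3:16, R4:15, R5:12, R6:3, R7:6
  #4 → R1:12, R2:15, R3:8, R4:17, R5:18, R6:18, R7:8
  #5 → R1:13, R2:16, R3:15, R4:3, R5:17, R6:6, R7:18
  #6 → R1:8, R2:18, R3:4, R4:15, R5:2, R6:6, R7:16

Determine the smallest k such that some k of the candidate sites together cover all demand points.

4

Coverage sets (demand points within 4 of each site):
  #1: {R4, R5}
  #2: {R2, R7}
  #3: {R1, R6}
  #4: {}
  #5: {R4}
  #6: {R3, R5}
No 3 sites suffice: every size-3 union leaves at least one demand point uncovered.
But {#1, #2, #3, #6} covers everything, so the minimum is 4.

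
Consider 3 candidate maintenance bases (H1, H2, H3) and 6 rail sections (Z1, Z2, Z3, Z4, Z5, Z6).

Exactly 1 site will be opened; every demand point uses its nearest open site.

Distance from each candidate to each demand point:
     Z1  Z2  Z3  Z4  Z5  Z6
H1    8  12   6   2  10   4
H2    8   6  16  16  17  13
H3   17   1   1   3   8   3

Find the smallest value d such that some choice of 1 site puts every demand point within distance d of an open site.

12

Open {H1}.
  Farthest demand point is Z2 at distance 12 (to H1); all others are ≤ 12.
With {H2} the worst case is 17.
With {H3} the worst case is 17.
No size-1 selection achieves below 12.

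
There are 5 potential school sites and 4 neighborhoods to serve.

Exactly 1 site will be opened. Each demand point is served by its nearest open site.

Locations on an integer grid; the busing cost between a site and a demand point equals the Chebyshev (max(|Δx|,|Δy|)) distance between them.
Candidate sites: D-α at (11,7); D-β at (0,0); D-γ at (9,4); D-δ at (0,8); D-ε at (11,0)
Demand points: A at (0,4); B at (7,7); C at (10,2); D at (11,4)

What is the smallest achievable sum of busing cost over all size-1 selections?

16

Open {D-γ}.
  A→D-γ 9, B→D-γ 3, C→D-γ 2, D→D-γ 2  ⇒ total 16.
Compare {D-α}: total 23.
Compare {D-ε}: total 24.
No size-1 selection does better; minimum is 16.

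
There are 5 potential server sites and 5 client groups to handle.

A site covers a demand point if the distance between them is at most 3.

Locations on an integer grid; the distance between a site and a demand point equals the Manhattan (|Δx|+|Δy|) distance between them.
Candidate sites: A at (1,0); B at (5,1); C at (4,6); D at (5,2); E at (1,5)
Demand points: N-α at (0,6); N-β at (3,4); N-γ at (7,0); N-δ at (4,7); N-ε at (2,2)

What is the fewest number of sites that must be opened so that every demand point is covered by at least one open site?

Coverage sets (demand points within 3 of each site):
  A: {N-ε}
  B: {N-γ}
  C: {N-β, N-δ}
  D: {N-ε}
  E: {N-α, N-β}
No 3 sites suffice: every size-3 union leaves at least one demand point uncovered.
But {A, B, C, E} covers everything, so the minimum is 4.

4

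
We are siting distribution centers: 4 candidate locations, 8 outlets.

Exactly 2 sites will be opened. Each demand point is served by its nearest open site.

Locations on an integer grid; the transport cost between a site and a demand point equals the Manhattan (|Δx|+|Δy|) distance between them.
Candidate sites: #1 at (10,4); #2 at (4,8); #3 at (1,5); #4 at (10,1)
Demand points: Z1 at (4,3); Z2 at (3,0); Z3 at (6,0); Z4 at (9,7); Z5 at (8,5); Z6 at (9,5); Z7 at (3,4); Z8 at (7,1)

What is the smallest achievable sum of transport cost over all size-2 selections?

38

Open {#1, #3}.
  Z1→#3 5, Z2→#3 7, Z3→#1 8, Z4→#1 4, Z5→#1 3, Z6→#1 2, Z7→#3 3, Z8→#1 6  ⇒ total 38.
Compare {#1, #4}: total 39.
Compare {#3, #4}: total 41.
No size-2 selection does better; minimum is 38.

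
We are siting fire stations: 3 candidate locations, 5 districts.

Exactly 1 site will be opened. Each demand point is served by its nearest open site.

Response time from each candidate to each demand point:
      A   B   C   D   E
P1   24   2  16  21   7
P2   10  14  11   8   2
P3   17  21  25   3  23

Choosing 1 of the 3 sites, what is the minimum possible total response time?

45

Open {P2}.
  A→P2 10, B→P2 14, C→P2 11, D→P2 8, E→P2 2  ⇒ total 45.
Compare {P1}: total 70.
Compare {P3}: total 89.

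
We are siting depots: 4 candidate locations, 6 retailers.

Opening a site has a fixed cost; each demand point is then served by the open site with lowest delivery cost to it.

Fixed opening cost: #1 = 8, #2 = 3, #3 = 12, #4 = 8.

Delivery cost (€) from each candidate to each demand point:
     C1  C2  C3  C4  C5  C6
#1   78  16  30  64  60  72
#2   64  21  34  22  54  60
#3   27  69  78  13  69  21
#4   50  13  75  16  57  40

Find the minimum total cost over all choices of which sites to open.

Open {#1, #2, #3}: assign each demand point to its cheapest open site.
  C1→#3 27, C2→#1 16, C3→#1 30, C4→#3 13, C5→#2 54, C6→#3 21
  delivery cost 161, fixed 23 → total 184.
Compare {#2, #3}: delivery cost 170 + fixed 15 = 185.
Compare {#2, #3, #4}: delivery cost 162 + fixed 23 = 185.
Compare {#1, #3}: delivery cost 167 + fixed 20 = 187.
All other subsets cost ≥ 185. Minimum total cost: 184.

184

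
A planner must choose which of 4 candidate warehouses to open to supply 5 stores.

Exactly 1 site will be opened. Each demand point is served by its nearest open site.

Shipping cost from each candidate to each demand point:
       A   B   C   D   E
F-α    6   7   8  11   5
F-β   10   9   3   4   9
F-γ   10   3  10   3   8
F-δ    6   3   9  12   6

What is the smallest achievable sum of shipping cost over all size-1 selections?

34

Open {F-γ}.
  A→F-γ 10, B→F-γ 3, C→F-γ 10, D→F-γ 3, E→F-γ 8  ⇒ total 34.
Compare {F-β}: total 35.
Compare {F-δ}: total 36.
No size-1 selection does better; minimum is 34.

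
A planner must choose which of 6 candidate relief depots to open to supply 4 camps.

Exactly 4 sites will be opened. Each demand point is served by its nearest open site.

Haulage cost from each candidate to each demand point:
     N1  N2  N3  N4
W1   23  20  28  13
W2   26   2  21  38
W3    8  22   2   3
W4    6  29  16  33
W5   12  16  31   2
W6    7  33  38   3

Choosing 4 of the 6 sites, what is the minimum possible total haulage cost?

12

Open {W2, W3, W4, W5}.
  N1→W4 6, N2→W2 2, N3→W3 2, N4→W5 2  ⇒ total 12.
Compare {W1, W2, W3, W4}: total 13.
Compare {W2, W3, W4, W6}: total 13.
No size-4 selection does better; minimum is 12.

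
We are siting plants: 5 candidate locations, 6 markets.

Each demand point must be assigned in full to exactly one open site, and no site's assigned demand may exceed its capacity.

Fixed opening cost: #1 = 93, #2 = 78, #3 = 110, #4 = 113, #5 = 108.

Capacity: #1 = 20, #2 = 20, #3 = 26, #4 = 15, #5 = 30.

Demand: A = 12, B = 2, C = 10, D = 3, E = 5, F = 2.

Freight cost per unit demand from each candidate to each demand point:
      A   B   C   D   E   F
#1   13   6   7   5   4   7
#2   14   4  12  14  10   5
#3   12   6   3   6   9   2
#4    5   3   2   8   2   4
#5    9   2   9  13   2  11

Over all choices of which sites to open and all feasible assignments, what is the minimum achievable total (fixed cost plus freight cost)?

Open {#3, #4}; cheapest assignment that respects the capacities:
  #3 (cap 26, load 20): C, D, E, F — cost 10×3 + 3×6 + 5×9 + 2×2 = 97
  #4 (cap 15, load 14): A, B — cost 12×5 + 2×3 = 66
  Shipping 163, fixed 223 → total 386.
  Any other capacity-feasible assignment to {#3, #4} ships for at least 163.
Compare {#1, #4}: its best feasible assignment gives total 391.
Compare {#3, #5}: its best feasible assignment gives total 392.
Every other set of open sites that can feasibly serve all demand totals ≥ 391 even under its best assignment. Minimum: 386.

386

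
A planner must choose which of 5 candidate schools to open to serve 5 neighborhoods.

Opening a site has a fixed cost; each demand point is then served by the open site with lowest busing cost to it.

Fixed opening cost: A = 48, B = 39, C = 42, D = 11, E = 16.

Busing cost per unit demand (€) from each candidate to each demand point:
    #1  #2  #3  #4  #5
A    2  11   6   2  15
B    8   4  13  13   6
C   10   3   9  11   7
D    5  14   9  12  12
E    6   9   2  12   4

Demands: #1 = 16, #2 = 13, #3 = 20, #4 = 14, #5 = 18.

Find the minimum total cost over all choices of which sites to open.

Open {A, C, E}: assign each demand point to its cheapest open site.
  #1→A 16×2=32, #2→C 13×3=39, #3→E 20×2=40, #4→A 14×2=28, #5→E 18×4=72
  busing cost 211, fixed 106 → total 317.
Compare {A, B, E}: busing cost 224 + fixed 103 = 327.
Compare {A, C, D, E}: busing cost 211 + fixed 117 = 328.
Compare {A, B, D, E}: busing cost 224 + fixed 114 = 338.
All other subsets cost ≥ 327. Minimum total cost: 317.

317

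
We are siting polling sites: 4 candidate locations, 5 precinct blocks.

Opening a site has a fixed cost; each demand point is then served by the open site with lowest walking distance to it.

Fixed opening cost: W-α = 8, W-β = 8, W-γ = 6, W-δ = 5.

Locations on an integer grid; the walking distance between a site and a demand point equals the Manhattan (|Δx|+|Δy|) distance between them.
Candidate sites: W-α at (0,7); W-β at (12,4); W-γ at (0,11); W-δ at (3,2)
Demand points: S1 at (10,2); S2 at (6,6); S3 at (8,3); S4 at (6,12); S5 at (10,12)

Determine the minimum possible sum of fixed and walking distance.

Open {W-β, W-γ}: assign each demand point to its cheapest open site.
  S1→W-β 4, S2→W-β 8, S3→W-β 5, S4→W-γ 7, S5→W-β 10
  walking distance 34, fixed 14 → total 48.
Compare {W-β}: walking distance 41 + fixed 8 = 49.
Compare {W-γ, W-δ}: walking distance 38 + fixed 11 = 49.
Compare {W-β, W-δ}: walking distance 39 + fixed 13 = 52.
All other subsets cost ≥ 49. Minimum total cost: 48.

48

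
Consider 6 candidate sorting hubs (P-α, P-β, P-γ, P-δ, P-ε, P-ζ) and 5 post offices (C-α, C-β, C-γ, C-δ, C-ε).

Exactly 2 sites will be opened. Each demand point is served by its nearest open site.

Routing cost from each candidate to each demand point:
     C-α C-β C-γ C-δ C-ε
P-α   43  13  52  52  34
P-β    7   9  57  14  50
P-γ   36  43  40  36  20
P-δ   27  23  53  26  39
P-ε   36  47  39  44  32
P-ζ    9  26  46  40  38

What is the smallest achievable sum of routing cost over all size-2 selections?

90

Open {P-β, P-γ}.
  C-α→P-β 7, C-β→P-β 9, C-γ→P-γ 40, C-δ→P-β 14, C-ε→P-γ 20  ⇒ total 90.
Compare {P-β, P-ε}: total 101.
Compare {P-β, P-ζ}: total 114.
No size-2 selection does better; minimum is 90.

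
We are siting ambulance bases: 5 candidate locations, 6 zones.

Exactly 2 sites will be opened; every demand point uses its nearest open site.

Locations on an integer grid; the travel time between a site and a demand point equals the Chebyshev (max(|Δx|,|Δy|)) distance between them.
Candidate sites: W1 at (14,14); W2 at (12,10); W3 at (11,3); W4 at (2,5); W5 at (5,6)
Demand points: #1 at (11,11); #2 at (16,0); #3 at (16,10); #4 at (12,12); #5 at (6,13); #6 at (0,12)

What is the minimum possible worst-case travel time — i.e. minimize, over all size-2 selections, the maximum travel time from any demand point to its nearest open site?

7

Open {W3, W5}.
  Farthest demand point is #3 at travel time 7 (to W3); all others are ≤ 7.
With {W3, W4} the worst case is 9.
With {W2, W4} the worst case is 10.
No size-2 selection achieves below 7.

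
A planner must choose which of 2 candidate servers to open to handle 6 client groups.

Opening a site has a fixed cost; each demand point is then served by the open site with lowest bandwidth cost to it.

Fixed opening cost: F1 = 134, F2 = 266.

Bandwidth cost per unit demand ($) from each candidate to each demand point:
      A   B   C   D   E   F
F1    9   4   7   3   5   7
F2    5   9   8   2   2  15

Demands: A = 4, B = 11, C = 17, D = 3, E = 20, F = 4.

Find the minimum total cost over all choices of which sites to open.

470

Open {F1}: assign each demand point to its cheapest open site.
  A→F1 4×9=36, B→F1 11×4=44, C→F1 17×7=119, D→F1 3×3=9, E→F1 20×5=100, F→F1 4×7=28
  bandwidth cost 336, fixed 134 → total 470.
Compare {F2}: bandwidth cost 361 + fixed 266 = 627.
Compare {F1, F2}: bandwidth cost 257 + fixed 400 = 657.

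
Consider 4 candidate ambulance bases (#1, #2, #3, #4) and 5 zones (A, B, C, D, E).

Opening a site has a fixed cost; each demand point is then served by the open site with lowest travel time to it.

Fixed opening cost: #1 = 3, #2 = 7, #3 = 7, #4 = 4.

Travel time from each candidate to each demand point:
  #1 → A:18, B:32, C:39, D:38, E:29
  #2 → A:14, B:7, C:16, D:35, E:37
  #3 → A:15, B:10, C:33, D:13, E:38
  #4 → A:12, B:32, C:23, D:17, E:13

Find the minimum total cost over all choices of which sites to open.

Open {#2, #4}: assign each demand point to its cheapest open site.
  A→#4 12, B→#2 7, C→#2 16, D→#4 17, E→#4 13
  travel time 65, fixed 11 → total 76.
Compare {#1, #2, #4}: travel time 65 + fixed 14 = 79.
Compare {#2, #3, #4}: travel time 61 + fixed 18 = 79.
Compare {#3, #4}: travel time 71 + fixed 11 = 82.
All other subsets cost ≥ 79. Minimum total cost: 76.

76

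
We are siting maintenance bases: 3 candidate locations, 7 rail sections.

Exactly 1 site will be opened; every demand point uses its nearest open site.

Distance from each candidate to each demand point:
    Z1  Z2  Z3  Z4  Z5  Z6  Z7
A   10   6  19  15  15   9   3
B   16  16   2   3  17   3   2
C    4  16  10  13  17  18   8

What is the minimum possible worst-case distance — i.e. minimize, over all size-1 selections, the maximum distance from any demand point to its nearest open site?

Open {B}.
  Farthest demand point is Z5 at distance 17 (to B); all others are ≤ 17.
With {C} the worst case is 18.
With {A} the worst case is 19.
No size-1 selection achieves below 17.

17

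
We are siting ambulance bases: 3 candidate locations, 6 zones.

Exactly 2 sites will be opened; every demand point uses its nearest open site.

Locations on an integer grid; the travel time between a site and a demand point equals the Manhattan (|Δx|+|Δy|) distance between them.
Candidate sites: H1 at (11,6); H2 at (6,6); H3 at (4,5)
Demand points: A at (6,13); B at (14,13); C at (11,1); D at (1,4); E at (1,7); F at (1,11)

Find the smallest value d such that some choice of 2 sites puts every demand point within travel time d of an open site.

Open {H1, H2}.
  Farthest demand point is B at travel time 10 (to H1); all others are ≤ 10.
With {H1, H3} the worst case is 10.
With {H2, H3} the worst case is 15.
No size-2 selection achieves below 10.

10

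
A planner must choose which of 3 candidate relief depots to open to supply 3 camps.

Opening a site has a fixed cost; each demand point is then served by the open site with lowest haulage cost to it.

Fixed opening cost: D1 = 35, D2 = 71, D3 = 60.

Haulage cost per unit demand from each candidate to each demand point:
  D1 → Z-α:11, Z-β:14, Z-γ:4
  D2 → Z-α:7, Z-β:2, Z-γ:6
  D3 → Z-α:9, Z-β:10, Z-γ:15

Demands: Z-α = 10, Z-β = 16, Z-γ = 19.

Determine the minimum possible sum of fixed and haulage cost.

Open {D1, D2}: assign each demand point to its cheapest open site.
  Z-α→D2 10×7=70, Z-β→D2 16×2=32, Z-γ→D1 19×4=76
  haulage cost 178, fixed 106 → total 284.
Compare {D2}: haulage cost 216 + fixed 71 = 287.
Compare {D1, D2, D3}: haulage cost 178 + fixed 166 = 344.
Compare {D2, D3}: haulage cost 216 + fixed 131 = 347.
All other subsets cost ≥ 287. Minimum total cost: 284.

284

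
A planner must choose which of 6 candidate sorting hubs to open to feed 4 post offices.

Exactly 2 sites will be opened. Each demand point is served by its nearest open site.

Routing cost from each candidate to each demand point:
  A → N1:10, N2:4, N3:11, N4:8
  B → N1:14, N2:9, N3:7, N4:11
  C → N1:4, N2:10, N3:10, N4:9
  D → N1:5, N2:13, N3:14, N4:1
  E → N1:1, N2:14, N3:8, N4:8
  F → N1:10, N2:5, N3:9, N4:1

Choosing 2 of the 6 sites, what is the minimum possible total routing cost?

Open {E, F}.
  N1→E 1, N2→F 5, N3→E 8, N4→F 1  ⇒ total 15.
Compare {C, F}: total 19.
Compare {D, F}: total 20.
No size-2 selection does better; minimum is 15.

15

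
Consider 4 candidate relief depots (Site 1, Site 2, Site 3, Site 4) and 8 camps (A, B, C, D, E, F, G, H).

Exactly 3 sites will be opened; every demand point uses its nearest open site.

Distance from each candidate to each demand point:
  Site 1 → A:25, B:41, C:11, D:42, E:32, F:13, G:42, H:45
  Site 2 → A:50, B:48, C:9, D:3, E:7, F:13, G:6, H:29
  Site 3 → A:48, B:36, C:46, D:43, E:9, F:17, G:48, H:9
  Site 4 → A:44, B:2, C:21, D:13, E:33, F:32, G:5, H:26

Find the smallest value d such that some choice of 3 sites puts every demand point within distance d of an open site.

Open {Site 1, Site 3, Site 4}.
  Farthest demand point is A at distance 25 (to Site 1); all others are ≤ 25.
With {Site 1, Site 2, Site 4} the worst case is 26.
With {Site 1, Site 2, Site 3} the worst case is 36.
No size-3 selection achieves below 25.

25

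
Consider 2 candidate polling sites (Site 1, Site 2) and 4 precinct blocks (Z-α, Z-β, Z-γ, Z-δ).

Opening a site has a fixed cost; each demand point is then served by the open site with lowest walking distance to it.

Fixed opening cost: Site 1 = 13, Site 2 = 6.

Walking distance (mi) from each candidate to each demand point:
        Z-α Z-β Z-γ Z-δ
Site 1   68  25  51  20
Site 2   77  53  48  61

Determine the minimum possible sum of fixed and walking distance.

177

Open {Site 1}: assign each demand point to its cheapest open site.
  Z-α→Site 1 68, Z-β→Site 1 25, Z-γ→Site 1 51, Z-δ→Site 1 20
  walking distance 164, fixed 13 → total 177.
Compare {Site 1, Site 2}: walking distance 161 + fixed 19 = 180.
Compare {Site 2}: walking distance 239 + fixed 6 = 245.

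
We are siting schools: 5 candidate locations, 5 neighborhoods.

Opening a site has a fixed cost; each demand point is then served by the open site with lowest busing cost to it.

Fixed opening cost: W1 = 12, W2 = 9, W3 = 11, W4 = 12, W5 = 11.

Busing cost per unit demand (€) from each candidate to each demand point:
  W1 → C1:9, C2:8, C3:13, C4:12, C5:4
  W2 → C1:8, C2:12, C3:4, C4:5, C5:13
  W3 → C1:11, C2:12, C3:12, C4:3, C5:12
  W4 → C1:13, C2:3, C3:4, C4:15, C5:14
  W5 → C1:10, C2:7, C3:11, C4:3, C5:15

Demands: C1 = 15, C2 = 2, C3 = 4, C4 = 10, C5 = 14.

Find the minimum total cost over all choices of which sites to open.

Open {W1, W2, W5}: assign each demand point to its cheapest open site.
  C1→W2 15×8=120, C2→W5 2×7=14, C3→W2 4×4=16, C4→W5 10×3=30, C5→W1 14×4=56
  busing cost 236, fixed 32 → total 268.
Compare {W1, W2, W3}: busing cost 238 + fixed 32 = 270.
Compare {W1, W2, W3, W4}: busing cost 228 + fixed 44 = 272.
Compare {W1, W2, W4, W5}: busing cost 228 + fixed 44 = 272.
All other subsets cost ≥ 270. Minimum total cost: 268.

268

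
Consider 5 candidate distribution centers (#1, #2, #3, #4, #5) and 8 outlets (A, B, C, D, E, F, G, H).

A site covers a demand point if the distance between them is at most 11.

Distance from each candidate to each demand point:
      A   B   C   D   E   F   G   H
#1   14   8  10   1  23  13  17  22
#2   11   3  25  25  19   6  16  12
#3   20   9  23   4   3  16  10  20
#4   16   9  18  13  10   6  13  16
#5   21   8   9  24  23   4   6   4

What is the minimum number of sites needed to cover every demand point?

3

Coverage sets (demand points within 11 of each site):
  #1: {B, C, D}
  #2: {A, B, F}
  #3: {B, D, E, G}
  #4: {B, E, F}
  #5: {B, C, F, G, H}
No 2 sites suffice: every size-2 union leaves at least one demand point uncovered.
But {#2, #3, #5} covers everything, so the minimum is 3.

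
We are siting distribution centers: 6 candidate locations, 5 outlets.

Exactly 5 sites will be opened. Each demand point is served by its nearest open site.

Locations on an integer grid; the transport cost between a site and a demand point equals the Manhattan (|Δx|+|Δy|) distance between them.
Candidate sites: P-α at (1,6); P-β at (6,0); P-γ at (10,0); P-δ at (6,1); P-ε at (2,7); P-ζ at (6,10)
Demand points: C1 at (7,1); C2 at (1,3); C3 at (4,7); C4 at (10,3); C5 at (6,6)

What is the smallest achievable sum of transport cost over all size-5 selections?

Open {P-α, P-γ, P-δ, P-ε, P-ζ}.
  C1→P-δ 1, C2→P-α 3, C3→P-ε 2, C4→P-γ 3, C5→P-ζ 4  ⇒ total 13.
Compare {P-α, P-β, P-γ, P-δ, P-ε}: total 14.
Compare {P-α, P-β, P-γ, P-ε, P-ζ}: total 14.
No size-5 selection does better; minimum is 13.

13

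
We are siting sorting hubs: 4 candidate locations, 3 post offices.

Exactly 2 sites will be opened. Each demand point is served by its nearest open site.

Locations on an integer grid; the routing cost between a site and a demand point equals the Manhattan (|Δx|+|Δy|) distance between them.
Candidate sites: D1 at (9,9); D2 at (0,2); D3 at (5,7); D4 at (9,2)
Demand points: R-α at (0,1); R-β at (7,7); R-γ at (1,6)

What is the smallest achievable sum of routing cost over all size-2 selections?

8

Open {D2, D3}.
  R-α→D2 1, R-β→D3 2, R-γ→D2 5  ⇒ total 8.
Compare {D1, D2}: total 10.
Compare {D2, D4}: total 13.
No size-2 selection does better; minimum is 8.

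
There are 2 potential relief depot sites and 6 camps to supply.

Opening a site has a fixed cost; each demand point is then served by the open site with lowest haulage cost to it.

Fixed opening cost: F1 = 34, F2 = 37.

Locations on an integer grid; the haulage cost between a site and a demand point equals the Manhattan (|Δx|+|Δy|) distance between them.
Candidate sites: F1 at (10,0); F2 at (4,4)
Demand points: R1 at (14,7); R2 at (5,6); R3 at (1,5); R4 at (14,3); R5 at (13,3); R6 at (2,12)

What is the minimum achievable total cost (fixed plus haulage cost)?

Open {F2}: assign each demand point to its cheapest open site.
  R1→F2 13, R2→F2 3, R3→F2 4, R4→F2 11, R5→F2 10, R6→F2 10
  haulage cost 51, fixed 37 → total 88.
Compare {F1}: haulage cost 69 + fixed 34 = 103.
Compare {F1, F2}: haulage cost 41 + fixed 71 = 112.

88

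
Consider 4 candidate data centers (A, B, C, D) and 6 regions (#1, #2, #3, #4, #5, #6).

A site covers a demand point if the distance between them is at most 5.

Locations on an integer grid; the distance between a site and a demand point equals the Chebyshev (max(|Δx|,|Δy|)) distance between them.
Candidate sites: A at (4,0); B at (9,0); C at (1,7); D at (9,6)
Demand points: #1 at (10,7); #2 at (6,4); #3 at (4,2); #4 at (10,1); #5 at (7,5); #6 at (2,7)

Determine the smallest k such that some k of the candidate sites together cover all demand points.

2

Coverage sets (demand points within 5 of each site):
  A: {#2, #3, #5}
  B: {#2, #3, #4, #5}
  C: {#2, #3, #6}
  D: {#1, #2, #3, #4, #5}
No single site covers all 6 demand points.
But {C, D} covers everything, so the minimum is 2.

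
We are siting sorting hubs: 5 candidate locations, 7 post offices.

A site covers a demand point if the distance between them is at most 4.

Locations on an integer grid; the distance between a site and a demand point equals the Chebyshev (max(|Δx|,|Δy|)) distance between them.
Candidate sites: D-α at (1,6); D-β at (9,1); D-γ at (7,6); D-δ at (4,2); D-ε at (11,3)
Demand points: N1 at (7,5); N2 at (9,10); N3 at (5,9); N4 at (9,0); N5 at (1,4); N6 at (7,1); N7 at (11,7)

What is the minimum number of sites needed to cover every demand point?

Coverage sets (demand points within 4 of each site):
  D-α: {N3, N5}
  D-β: {N1, N4, N6}
  D-γ: {N1, N2, N3, N7}
  D-δ: {N1, N5, N6}
  D-ε: {N1, N4, N6, N7}
No 2 sites suffice: every size-2 union leaves at least one demand point uncovered.
But {D-α, D-β, D-γ} covers everything, so the minimum is 3.

3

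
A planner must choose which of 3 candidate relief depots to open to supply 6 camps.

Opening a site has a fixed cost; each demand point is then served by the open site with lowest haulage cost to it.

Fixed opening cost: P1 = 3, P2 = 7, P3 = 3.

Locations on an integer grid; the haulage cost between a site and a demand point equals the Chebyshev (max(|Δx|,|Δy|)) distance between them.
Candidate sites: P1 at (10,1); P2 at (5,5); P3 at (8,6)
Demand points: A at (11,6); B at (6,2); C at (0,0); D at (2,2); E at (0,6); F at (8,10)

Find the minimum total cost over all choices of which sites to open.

33

Open {P2, P3}: assign each demand point to its cheapest open site.
  A→P3 3, B→P2 3, C→P2 5, D→P2 3, E→P2 5, F→P3 4
  haulage cost 23, fixed 10 → total 33.
Compare {P2}: haulage cost 27 + fixed 7 = 34.
Compare {P3}: haulage cost 33 + fixed 3 = 36.
Compare {P1, P2}: haulage cost 26 + fixed 10 = 36.
All other subsets cost ≥ 34. Minimum total cost: 33.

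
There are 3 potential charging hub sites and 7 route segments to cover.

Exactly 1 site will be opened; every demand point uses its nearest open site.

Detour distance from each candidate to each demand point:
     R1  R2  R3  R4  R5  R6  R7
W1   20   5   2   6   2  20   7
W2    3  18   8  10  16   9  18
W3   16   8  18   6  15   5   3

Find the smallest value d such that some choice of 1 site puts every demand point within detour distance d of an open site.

18

Open {W2}.
  Farthest demand point is R2 at detour distance 18 (to W2); all others are ≤ 18.
With {W3} the worst case is 18.
With {W1} the worst case is 20.
No size-1 selection achieves below 18.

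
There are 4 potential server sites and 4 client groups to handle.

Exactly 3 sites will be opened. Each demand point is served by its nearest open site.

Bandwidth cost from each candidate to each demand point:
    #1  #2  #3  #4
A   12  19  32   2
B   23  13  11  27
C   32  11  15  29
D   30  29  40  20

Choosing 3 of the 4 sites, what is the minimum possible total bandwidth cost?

36

Open {A, B, C}.
  #1→A 12, #2→C 11, #3→B 11, #4→A 2  ⇒ total 36.
Compare {A, B, D}: total 38.
Compare {A, C, D}: total 40.
No size-3 selection does better; minimum is 36.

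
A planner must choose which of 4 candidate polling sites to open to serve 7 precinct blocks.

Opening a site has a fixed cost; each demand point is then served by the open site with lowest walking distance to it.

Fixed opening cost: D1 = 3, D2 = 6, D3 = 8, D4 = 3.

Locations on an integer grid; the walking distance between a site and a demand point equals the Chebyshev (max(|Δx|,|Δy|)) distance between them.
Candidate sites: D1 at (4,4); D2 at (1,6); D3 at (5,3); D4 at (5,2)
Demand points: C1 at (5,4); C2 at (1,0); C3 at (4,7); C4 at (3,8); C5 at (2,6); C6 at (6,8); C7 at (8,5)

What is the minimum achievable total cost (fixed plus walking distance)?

25

Open {D1}: assign each demand point to its cheapest open site.
  C1→D1 1, C2→D1 4, C3→D1 3, C4→D1 4, C5→D1 2, C6→D1 4, C7→D1 4
  walking distance 22, fixed 3 → total 25.
Compare {D1, D4}: walking distance 21 + fixed 6 = 27.
Compare {D1, D2}: walking distance 19 + fixed 9 = 28.
Compare {D2, D4}: walking distance 20 + fixed 9 = 29.
All other subsets cost ≥ 27. Minimum total cost: 25.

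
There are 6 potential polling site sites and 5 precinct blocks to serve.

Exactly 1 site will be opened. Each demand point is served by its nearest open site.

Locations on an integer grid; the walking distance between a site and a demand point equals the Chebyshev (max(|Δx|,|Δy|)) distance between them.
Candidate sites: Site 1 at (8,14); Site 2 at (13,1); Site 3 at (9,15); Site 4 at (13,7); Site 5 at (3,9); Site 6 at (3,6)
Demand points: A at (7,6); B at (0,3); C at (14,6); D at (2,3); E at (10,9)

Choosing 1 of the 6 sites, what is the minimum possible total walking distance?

28

Open {Site 6}.
  A→Site 6 4, B→Site 6 3, C→Site 6 11, D→Site 6 3, E→Site 6 7  ⇒ total 28.
Compare {Site 4}: total 34.
Compare {Site 5}: total 34.
No size-1 selection does better; minimum is 28.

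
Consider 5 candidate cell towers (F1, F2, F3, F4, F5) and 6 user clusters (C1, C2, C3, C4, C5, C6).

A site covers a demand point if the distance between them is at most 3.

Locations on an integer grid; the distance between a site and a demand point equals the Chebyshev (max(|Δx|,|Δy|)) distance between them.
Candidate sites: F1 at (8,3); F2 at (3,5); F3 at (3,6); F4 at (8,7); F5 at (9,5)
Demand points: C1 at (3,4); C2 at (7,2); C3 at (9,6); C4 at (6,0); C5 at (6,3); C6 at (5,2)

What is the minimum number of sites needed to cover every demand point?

Coverage sets (demand points within 3 of each site):
  F1: {C2, C3, C4, C5, C6}
  F2: {C1, C5, C6}
  F3: {C1, C5}
  F4: {C3}
  F5: {C2, C3, C5}
No single site covers all 6 demand points.
But {F1, F2} covers everything, so the minimum is 2.

2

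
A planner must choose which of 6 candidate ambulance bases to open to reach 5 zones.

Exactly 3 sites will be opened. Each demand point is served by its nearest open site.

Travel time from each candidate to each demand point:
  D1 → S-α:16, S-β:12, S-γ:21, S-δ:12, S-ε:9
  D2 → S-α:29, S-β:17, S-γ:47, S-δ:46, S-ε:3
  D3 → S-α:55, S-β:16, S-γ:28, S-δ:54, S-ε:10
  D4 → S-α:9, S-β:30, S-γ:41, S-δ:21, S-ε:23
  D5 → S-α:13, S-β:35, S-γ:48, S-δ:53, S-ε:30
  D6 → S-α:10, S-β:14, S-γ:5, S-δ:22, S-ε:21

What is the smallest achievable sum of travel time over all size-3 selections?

42

Open {D1, D2, D6}.
  S-α→D6 10, S-β→D1 12, S-γ→D6 5, S-δ→D1 12, S-ε→D2 3  ⇒ total 42.
Compare {D1, D4, D6}: total 47.
Compare {D1, D3, D6}: total 48.
No size-3 selection does better; minimum is 42.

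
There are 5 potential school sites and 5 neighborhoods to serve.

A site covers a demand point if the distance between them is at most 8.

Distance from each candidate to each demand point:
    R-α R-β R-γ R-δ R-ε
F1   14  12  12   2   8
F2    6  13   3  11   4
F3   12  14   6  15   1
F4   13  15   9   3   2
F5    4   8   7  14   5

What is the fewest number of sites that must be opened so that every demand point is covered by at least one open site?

Coverage sets (demand points within 8 of each site):
  F1: {R-δ, R-ε}
  F2: {R-α, R-γ, R-ε}
  F3: {R-γ, R-ε}
  F4: {R-δ, R-ε}
  F5: {R-α, R-β, R-γ, R-ε}
No single site covers all 5 demand points.
But {F1, F5} covers everything, so the minimum is 2.

2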